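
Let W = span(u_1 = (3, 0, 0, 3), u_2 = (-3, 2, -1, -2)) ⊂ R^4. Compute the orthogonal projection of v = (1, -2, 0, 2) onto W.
proj_W(v) = (20/11, -14/11, 7/11, 13/11)

Set up U = [u_1 | ... | u_2] ∈ R^(4×2). The projector onto W = col(U) is P = U (U^T U)^(-1) U^T.
Compute U^T U =
  [18, -15]
  [-15, 18],
and U^T v = (9, -11).
Solve U^T U · c = U^T v for the coefficients: c = (-1/33, -7/11). The projection is proj_W(v) = U c.
Check: (v - proj_W(v)) · u_1 = 0  (should be 0).
Check: (v - proj_W(v)) · u_2 = 0  (should be 0).
Result: proj_W(v) = (20/11, -14/11, 7/11, 13/11).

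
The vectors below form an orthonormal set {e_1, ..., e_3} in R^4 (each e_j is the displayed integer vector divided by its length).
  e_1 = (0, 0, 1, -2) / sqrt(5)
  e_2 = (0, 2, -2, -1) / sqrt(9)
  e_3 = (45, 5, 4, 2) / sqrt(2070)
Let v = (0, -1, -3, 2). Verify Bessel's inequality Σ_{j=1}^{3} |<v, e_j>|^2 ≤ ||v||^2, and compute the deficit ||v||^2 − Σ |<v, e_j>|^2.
Σ |<v, e_j>|^2 = 475/46; ||v||^2 = 14; deficit = 169/46

Write each e_j = u_j / sqrt(<u_j, u_j>) where u_j is the displayed integer vector. Then <v, e_j> = <v, u_j> / sqrt(<u_j, u_j>), so |<v, e_j>|^2 = <v, u_j>^2 / <u_j, u_j>.
Coefficients: <v, e_1> = -7/sqrt(5), <v, e_2> = 2/sqrt(9), <v, e_3> = -13/sqrt(2070).
Square and sum: Σ |<v, e_j>|^2 = 475/46.
Compute ||v||^2 = v·v = 14.
Deficit = 14 − 475/46 = 169/46 ≥ 0, confirming Bessel's inequality. (The deficit equals ||v − Σ <v,e_j> e_j||^2, the squared distance from v to span{e_j}.)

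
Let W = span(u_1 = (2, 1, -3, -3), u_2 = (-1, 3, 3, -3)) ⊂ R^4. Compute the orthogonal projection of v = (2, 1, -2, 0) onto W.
proj_W(v) = (752/643, -65/643, -1317/643, -561/643)

Set up U = [u_1 | ... | u_2] ∈ R^(4×2). The projector onto W = col(U) is P = U (U^T U)^(-1) U^T.
Compute U^T U =
  [23, 1]
  [1, 28],
and U^T v = (11, -5).
Solve U^T U · c = U^T v for the coefficients: c = (313/643, -126/643). The projection is proj_W(v) = U c.
Check: (v - proj_W(v)) · u_1 = 0  (should be 0).
Check: (v - proj_W(v)) · u_2 = 0  (should be 0).
Result: proj_W(v) = (752/643, -65/643, -1317/643, -561/643).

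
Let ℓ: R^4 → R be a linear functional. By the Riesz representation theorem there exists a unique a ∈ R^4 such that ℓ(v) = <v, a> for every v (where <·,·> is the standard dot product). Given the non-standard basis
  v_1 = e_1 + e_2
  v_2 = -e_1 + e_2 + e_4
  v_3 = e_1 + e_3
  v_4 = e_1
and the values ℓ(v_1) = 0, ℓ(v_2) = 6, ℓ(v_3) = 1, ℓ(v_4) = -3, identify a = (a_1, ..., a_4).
a = (-3, 3, 4, 0)

Write a = (a_1, ..., a_4) in the standard basis. For each basis vector v_i, ℓ(v_i) = <v_i, a> is a linear equation in the a_j's. Collect the n equations into a matrix system V a = ℓ, where row i of V is v_i (expressed in the standard basis). Since V is invertible (lower-triangular with 1s on the diagonal, up to permutation), solve by back-substitution:
  V =
[[1, 1, 0, 0],
 [-1, 1, 0, 1],
 [1, 0, 1, 0],
 [1, 0, 0, 0]]
  V a = (0, 6, 1, -3)
Solving gives a = (-3, 3, 4, 0).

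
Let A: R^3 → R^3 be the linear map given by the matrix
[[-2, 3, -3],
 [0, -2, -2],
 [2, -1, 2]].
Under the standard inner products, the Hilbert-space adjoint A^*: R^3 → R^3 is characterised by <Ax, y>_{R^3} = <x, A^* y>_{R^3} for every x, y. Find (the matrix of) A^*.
A^* = A^T =
[[-2, 0, 2],
 [3, -2, -1],
 [-3, -2, 2]]

For real matrices with standard dot products, the defining identity <Ax, y> = <x, A^* y> gives (Ax)^T y = x^T (A^*) y, i.e. x^T A^T y = x^T (A^*) y. Since this holds for all x, y, we must have A^* = A^T. Therefore
A^* =
[[-2, 0, 2],
 [3, -2, -1],
 [-3, -2, 2]].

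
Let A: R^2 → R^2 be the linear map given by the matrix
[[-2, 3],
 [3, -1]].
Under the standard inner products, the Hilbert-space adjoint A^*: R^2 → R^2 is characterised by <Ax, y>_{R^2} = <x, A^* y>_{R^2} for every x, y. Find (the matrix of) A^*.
A^* = A^T =
[[-2, 3],
 [3, -1]]

For real matrices with standard dot products, the defining identity <Ax, y> = <x, A^* y> gives (Ax)^T y = x^T (A^*) y, i.e. x^T A^T y = x^T (A^*) y. Since this holds for all x, y, we must have A^* = A^T. Therefore
A^* =
[[-2, 3],
 [3, -1]].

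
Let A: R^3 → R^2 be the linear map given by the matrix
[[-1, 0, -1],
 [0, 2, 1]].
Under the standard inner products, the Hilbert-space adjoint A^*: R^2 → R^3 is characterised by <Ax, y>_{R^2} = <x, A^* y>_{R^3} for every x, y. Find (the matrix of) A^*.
A^* = A^T =
[[-1, 0],
 [0, 2],
 [-1, 1]]

For real matrices with standard dot products, the defining identity <Ax, y> = <x, A^* y> gives (Ax)^T y = x^T (A^*) y, i.e. x^T A^T y = x^T (A^*) y. Since this holds for all x, y, we must have A^* = A^T. Therefore
A^* =
[[-1, 0],
 [0, 2],
 [-1, 1]].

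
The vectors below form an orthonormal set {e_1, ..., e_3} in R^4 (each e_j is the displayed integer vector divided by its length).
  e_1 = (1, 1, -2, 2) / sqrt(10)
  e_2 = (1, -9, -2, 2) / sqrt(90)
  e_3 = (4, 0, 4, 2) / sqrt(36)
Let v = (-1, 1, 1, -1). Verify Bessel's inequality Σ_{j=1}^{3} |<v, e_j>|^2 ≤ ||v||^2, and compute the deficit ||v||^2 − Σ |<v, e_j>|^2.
Σ |<v, e_j>|^2 = 35/9; ||v||^2 = 4; deficit = 1/9

Write each e_j = u_j / sqrt(<u_j, u_j>) where u_j is the displayed integer vector. Then <v, e_j> = <v, u_j> / sqrt(<u_j, u_j>), so |<v, e_j>|^2 = <v, u_j>^2 / <u_j, u_j>.
Coefficients: <v, e_1> = -4/sqrt(10), <v, e_2> = -14/sqrt(90), <v, e_3> = -2/sqrt(36).
Square and sum: Σ |<v, e_j>|^2 = 35/9.
Compute ||v||^2 = v·v = 4.
Deficit = 4 − 35/9 = 1/9 ≥ 0, confirming Bessel's inequality. (The deficit equals ||v − Σ <v,e_j> e_j||^2, the squared distance from v to span{e_j}.)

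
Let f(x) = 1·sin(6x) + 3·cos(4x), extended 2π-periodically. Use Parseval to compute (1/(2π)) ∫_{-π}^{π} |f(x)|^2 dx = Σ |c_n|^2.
Σ |c_n|^2 = 5

Expand |f|^2 and use orthogonality of {sin(nx), cos(mx)} on [-π, π]:
  ∫_{-π}^{π} sin(nx)^2 dx = π, ∫ cos(mx)^2 dx = π, and cross terms integrate to 0.
So ∫_{-π}^{π} f(x)^2 dx = 1^2 · π + 3^2 · π = (1 + 9)π.
Divide by 2π: (1 + 9)/2 = 5.
By Parseval, this equals Σ |c_n|^2.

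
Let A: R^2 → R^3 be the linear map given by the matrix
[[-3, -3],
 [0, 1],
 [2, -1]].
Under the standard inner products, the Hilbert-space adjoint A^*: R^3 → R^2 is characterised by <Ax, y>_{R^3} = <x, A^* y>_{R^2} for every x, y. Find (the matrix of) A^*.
A^* = A^T =
[[-3, 0, 2],
 [-3, 1, -1]]

For real matrices with standard dot products, the defining identity <Ax, y> = <x, A^* y> gives (Ax)^T y = x^T (A^*) y, i.e. x^T A^T y = x^T (A^*) y. Since this holds for all x, y, we must have A^* = A^T. Therefore
A^* =
[[-3, 0, 2],
 [-3, 1, -1]].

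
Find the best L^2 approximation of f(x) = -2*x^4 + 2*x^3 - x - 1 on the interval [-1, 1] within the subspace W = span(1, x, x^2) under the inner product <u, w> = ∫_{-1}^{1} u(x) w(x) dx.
g(x) = -12*x^2/7 + x/5 - 29/35

The best approximation g ∈ W is the orthogonal projection of f onto W. Writing g = a_0 + a_1 x + a_2 x^2, the coefficients solve the normal equations G · a = b where
  G_{ij} = <φ_i, φ_j> and b_i = <f, φ_i>, with φ_0 = 1, φ_1 = x, φ_2 = x^2.
G =
  [2, 0, 2/3]
  [0, 2/3, 0]
  [2/3, 0, 2/5],
b = (-14/5, 2/15, -26/21).
Solving gives a_0 = -29/35, a_1 = 1/5, a_2 = -12/7, so
  g(x) = -12*x^2/7 + x/5 - 29/35.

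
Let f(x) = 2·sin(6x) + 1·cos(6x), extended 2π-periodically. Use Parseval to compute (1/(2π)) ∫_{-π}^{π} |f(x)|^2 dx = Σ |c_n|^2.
Σ |c_n|^2 = 5/2

Expand |f|^2 and use orthogonality of {sin(nx), cos(mx)} on [-π, π]:
  ∫_{-π}^{π} sin(nx)^2 dx = π, ∫ cos(mx)^2 dx = π, and cross terms integrate to 0.
So ∫_{-π}^{π} f(x)^2 dx = 2^2 · π + 1^2 · π = (4 + 1)π.
Divide by 2π: (4 + 1)/2 = 5/2.
By Parseval, this equals Σ |c_n|^2.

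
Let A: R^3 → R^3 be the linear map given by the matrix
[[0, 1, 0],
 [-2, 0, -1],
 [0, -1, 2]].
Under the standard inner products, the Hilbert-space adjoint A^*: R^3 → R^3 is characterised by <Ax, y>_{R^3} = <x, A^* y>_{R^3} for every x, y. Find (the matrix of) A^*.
A^* = A^T =
[[0, -2, 0],
 [1, 0, -1],
 [0, -1, 2]]

For real matrices with standard dot products, the defining identity <Ax, y> = <x, A^* y> gives (Ax)^T y = x^T (A^*) y, i.e. x^T A^T y = x^T (A^*) y. Since this holds for all x, y, we must have A^* = A^T. Therefore
A^* =
[[0, -2, 0],
 [1, 0, -1],
 [0, -1, 2]].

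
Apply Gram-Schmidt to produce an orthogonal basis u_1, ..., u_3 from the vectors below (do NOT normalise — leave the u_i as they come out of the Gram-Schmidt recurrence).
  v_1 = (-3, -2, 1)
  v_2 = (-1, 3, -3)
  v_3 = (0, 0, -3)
Orthogonal basis:
  u_1 = (-3, -2, 1)
  u_2 = (-16/7, 15/7, -18/7)
  u_3 = (99/230, -33/23, -363/230)

Apply the Gram-Schmidt recurrence
  u_1 = v_1
  u_i = v_i − Σ_{j<i} ((v_i · u_j) / (u_j · u_j)) · u_j.

Step by step this gives:
  u_1 = (-3, -2, 1)
  u_2 = (-16/7, 15/7, -18/7)
  u_3 = (99/230, -33/23, -363/230)

Orthogonality check:
  u_2 · u_1 = 0 (should be 0)
  u_3 · u_1 = 0 (should be 0)
  u_3 · u_2 = 0 (should be 0)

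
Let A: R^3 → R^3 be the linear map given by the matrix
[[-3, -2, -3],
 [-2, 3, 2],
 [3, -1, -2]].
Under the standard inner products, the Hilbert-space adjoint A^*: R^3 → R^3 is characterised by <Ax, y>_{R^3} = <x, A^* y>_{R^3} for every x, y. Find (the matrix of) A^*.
A^* = A^T =
[[-3, -2, 3],
 [-2, 3, -1],
 [-3, 2, -2]]

For real matrices with standard dot products, the defining identity <Ax, y> = <x, A^* y> gives (Ax)^T y = x^T (A^*) y, i.e. x^T A^T y = x^T (A^*) y. Since this holds for all x, y, we must have A^* = A^T. Therefore
A^* =
[[-3, -2, 3],
 [-2, 3, -1],
 [-3, 2, -2]].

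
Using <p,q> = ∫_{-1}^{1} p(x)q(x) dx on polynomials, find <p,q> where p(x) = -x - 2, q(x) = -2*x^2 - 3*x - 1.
<p,q> = 26/3

Expand the product: p(x)·q(x) = 2*x^3 + 7*x^2 + 7*x + 2.
∫_{-1}^{1} of each monomial x^k gives [2/(k+1) if k even, 0 if k odd]. Integrating term-by-term (or equivalently evaluating the antiderivative F(x) = x^4/2 + 7*x^3/3 + 7*x^2/2 + 2*x at the endpoints):
  F(1) − F(−1) = 25/3 − (-1/3) = 26/3.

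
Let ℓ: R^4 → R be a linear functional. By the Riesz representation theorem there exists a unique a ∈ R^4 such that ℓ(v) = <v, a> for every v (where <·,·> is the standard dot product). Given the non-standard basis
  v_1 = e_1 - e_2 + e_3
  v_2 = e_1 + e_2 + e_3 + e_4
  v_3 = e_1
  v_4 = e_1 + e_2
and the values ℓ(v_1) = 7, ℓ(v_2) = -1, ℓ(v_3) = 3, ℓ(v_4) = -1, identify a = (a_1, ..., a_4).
a = (3, -4, 0, 0)

Write a = (a_1, ..., a_4) in the standard basis. For each basis vector v_i, ℓ(v_i) = <v_i, a> is a linear equation in the a_j's. Collect the n equations into a matrix system V a = ℓ, where row i of V is v_i (expressed in the standard basis). Since V is invertible (lower-triangular with 1s on the diagonal, up to permutation), solve by back-substitution:
  V =
[[1, -1, 1, 0],
 [1, 1, 1, 1],
 [1, 0, 0, 0],
 [1, 1, 0, 0]]
  V a = (7, -1, 3, -1)
Solving gives a = (3, -4, 0, 0).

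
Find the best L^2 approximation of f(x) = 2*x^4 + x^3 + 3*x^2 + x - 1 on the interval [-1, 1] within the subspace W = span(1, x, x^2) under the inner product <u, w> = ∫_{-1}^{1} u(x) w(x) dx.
g(x) = 33*x^2/7 + 8*x/5 - 41/35

The best approximation g ∈ W is the orthogonal projection of f onto W. Writing g = a_0 + a_1 x + a_2 x^2, the coefficients solve the normal equations G · a = b where
  G_{ij} = <φ_i, φ_j> and b_i = <f, φ_i>, with φ_0 = 1, φ_1 = x, φ_2 = x^2.
G =
  [2, 0, 2/3]
  [0, 2/3, 0]
  [2/3, 0, 2/5],
b = (4/5, 16/15, 116/105).
Solving gives a_0 = -41/35, a_1 = 8/5, a_2 = 33/7, so
  g(x) = 33*x^2/7 + 8*x/5 - 41/35.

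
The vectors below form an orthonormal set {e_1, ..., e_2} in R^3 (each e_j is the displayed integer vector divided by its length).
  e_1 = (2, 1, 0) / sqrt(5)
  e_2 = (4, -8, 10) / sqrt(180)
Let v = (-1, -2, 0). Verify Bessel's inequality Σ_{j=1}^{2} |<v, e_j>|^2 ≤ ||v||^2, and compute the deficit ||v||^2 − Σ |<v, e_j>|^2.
Σ |<v, e_j>|^2 = 4; ||v||^2 = 5; deficit = 1

Write each e_j = u_j / sqrt(<u_j, u_j>) where u_j is the displayed integer vector. Then <v, e_j> = <v, u_j> / sqrt(<u_j, u_j>), so |<v, e_j>|^2 = <v, u_j>^2 / <u_j, u_j>.
Coefficients: <v, e_1> = -4/sqrt(5), <v, e_2> = 12/sqrt(180).
Square and sum: Σ |<v, e_j>|^2 = 4.
Compute ||v||^2 = v·v = 5.
Deficit = 5 − 4 = 1 ≥ 0, confirming Bessel's inequality. (The deficit equals ||v − Σ <v,e_j> e_j||^2, the squared distance from v to span{e_j}.)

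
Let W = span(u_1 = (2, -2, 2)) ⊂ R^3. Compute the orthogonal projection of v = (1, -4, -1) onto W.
proj_W(v) = (4/3, -4/3, 4/3)

Set up U = [u_1 | ... | u_1] ∈ R^(3×1). The projector onto W = col(U) is P = U (U^T U)^(-1) U^T.
Compute U^T U =
  [12],
and U^T v = (8).
Solve U^T U · c = U^T v for the coefficients: c = (2/3). The projection is proj_W(v) = U c.
Check: (v - proj_W(v)) · u_1 = 0  (should be 0).
Result: proj_W(v) = (4/3, -4/3, 4/3).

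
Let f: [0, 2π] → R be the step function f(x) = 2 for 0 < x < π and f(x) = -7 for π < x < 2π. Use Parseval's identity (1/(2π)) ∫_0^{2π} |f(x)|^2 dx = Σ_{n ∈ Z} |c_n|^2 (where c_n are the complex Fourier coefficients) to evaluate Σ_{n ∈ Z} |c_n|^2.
Σ |c_n|^2 = 53/2

Parseval equates the L^2 energy of f (normalised by 1/(2π)) with the ℓ^2 sum of its Fourier coefficients: (1/(2π)) ∫_0^{2π} |f|^2 = Σ |c_n|^2.
Compute the left side: (1/(2π)) [∫_0^π 2^2 dx + ∫_π^{2π} (-7)^2 dx] = (1/(2π)) · (4π + 49π) = (4 + 49)/2 = 53/2.
So Σ_{n ∈ Z} |c_n|^2 = 53/2.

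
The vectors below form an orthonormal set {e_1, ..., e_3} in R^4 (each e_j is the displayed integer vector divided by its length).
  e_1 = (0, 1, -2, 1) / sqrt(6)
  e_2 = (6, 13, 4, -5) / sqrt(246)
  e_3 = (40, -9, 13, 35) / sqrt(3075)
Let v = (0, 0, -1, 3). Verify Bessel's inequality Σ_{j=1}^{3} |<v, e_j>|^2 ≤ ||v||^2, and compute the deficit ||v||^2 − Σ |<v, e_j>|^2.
Σ |<v, e_j>|^2 = 629/75; ||v||^2 = 10; deficit = 121/75

Write each e_j = u_j / sqrt(<u_j, u_j>) where u_j is the displayed integer vector. Then <v, e_j> = <v, u_j> / sqrt(<u_j, u_j>), so |<v, e_j>|^2 = <v, u_j>^2 / <u_j, u_j>.
Coefficients: <v, e_1> = 5/sqrt(6), <v, e_2> = -19/sqrt(246), <v, e_3> = 92/sqrt(3075).
Square and sum: Σ |<v, e_j>|^2 = 629/75.
Compute ||v||^2 = v·v = 10.
Deficit = 10 − 629/75 = 121/75 ≥ 0, confirming Bessel's inequality. (The deficit equals ||v − Σ <v,e_j> e_j||^2, the squared distance from v to span{e_j}.)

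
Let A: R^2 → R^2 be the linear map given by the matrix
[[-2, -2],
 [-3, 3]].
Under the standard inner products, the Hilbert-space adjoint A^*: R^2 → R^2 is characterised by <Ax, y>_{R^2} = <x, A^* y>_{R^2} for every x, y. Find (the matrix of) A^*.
A^* = A^T =
[[-2, -3],
 [-2, 3]]

For real matrices with standard dot products, the defining identity <Ax, y> = <x, A^* y> gives (Ax)^T y = x^T (A^*) y, i.e. x^T A^T y = x^T (A^*) y. Since this holds for all x, y, we must have A^* = A^T. Therefore
A^* =
[[-2, -3],
 [-2, 3]].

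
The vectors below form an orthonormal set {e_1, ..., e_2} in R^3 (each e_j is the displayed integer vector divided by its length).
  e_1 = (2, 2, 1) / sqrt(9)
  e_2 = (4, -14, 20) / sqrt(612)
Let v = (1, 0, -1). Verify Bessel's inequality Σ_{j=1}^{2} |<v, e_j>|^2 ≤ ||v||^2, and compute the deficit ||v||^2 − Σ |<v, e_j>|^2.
Σ |<v, e_j>|^2 = 9/17; ||v||^2 = 2; deficit = 25/17

Write each e_j = u_j / sqrt(<u_j, u_j>) where u_j is the displayed integer vector. Then <v, e_j> = <v, u_j> / sqrt(<u_j, u_j>), so |<v, e_j>|^2 = <v, u_j>^2 / <u_j, u_j>.
Coefficients: <v, e_1> = 1/sqrt(9), <v, e_2> = -16/sqrt(612).
Square and sum: Σ |<v, e_j>|^2 = 9/17.
Compute ||v||^2 = v·v = 2.
Deficit = 2 − 9/17 = 25/17 ≥ 0, confirming Bessel's inequality. (The deficit equals ||v − Σ <v,e_j> e_j||^2, the squared distance from v to span{e_j}.)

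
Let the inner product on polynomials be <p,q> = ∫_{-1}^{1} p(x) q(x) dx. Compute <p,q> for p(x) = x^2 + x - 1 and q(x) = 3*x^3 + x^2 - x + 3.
<p,q> = -56/15

Expand the product: p(x)·q(x) = 3*x^5 + 4*x^4 - 3*x^3 + x^2 + 4*x - 3.
∫_{-1}^{1} of each monomial x^k gives [2/(k+1) if k even, 0 if k odd]. Integrating term-by-term (or equivalently evaluating the antiderivative F(x) = x^6/2 + 4*x^5/5 - 3*x^4/4 + x^3/3 + 2*x^2 - 3*x at the endpoints):
  F(1) − F(−1) = -7/60 − (217/60) = -56/15.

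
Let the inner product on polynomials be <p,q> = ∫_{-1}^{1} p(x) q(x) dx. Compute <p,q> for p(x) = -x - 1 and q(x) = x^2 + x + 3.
<p,q> = -22/3

Expand the product: p(x)·q(x) = -x^3 - 2*x^2 - 4*x - 3.
∫_{-1}^{1} of each monomial x^k gives [2/(k+1) if k even, 0 if k odd]. Integrating term-by-term (or equivalently evaluating the antiderivative F(x) = -x^4/4 - 2*x^3/3 - 2*x^2 - 3*x at the endpoints):
  F(1) − F(−1) = -71/12 − (17/12) = -22/3.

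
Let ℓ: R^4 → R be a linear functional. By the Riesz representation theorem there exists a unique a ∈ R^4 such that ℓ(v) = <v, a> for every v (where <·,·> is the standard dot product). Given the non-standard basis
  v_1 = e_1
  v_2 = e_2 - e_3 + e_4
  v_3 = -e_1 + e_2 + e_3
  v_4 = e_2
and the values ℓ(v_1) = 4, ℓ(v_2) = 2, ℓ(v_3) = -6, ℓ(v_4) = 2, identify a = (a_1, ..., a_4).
a = (4, 2, -4, -4)

Write a = (a_1, ..., a_4) in the standard basis. For each basis vector v_i, ℓ(v_i) = <v_i, a> is a linear equation in the a_j's. Collect the n equations into a matrix system V a = ℓ, where row i of V is v_i (expressed in the standard basis). Since V is invertible (lower-triangular with 1s on the diagonal, up to permutation), solve by back-substitution:
  V =
[[1, 0, 0, 0],
 [0, 1, -1, 1],
 [-1, 1, 1, 0],
 [0, 1, 0, 0]]
  V a = (4, 2, -6, 2)
Solving gives a = (4, 2, -4, -4).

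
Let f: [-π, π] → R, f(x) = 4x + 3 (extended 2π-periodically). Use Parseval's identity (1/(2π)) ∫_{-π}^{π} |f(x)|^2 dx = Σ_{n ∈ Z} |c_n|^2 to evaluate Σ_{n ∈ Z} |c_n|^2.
Σ |c_n|^2 = 16π^2/3 + 9

Expand and integrate term by term over [-π, π]:
  ∫ (4x)^2 dx = 16·(2π^3/3); ∫ 2·4·(3)·x dx = 0 (odd integrand); ∫ 3^2 dx = 9·2π.
So (1/(2π)) ∫_{-π}^{π} (4x + 3)^2 dx = 16π^2/3 + 9 = 16π^2/3 + 9.
Parseval ⇒ Σ |c_n|^2 = 16π^2/3 + 9.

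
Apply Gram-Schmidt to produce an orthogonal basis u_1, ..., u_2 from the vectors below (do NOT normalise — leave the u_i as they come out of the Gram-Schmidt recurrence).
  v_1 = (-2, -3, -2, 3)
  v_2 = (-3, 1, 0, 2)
Orthogonal basis:
  u_1 = (-2, -3, -2, 3)
  u_2 = (-30/13, 53/26, 9/13, 25/26)

Apply the Gram-Schmidt recurrence
  u_1 = v_1
  u_i = v_i − Σ_{j<i} ((v_i · u_j) / (u_j · u_j)) · u_j.

Step by step this gives:
  u_1 = (-2, -3, -2, 3)
  u_2 = (-30/13, 53/26, 9/13, 25/26)

Orthogonality check:
  u_2 · u_1 = 0 (should be 0)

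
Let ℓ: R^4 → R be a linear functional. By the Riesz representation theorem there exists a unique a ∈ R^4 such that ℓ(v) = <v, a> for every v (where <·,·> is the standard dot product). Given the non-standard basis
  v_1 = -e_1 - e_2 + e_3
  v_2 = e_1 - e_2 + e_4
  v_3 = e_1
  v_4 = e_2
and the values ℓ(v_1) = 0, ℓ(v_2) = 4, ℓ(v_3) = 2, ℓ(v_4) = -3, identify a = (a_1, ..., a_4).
a = (2, -3, -1, -1)

Write a = (a_1, ..., a_4) in the standard basis. For each basis vector v_i, ℓ(v_i) = <v_i, a> is a linear equation in the a_j's. Collect the n equations into a matrix system V a = ℓ, where row i of V is v_i (expressed in the standard basis). Since V is invertible (lower-triangular with 1s on the diagonal, up to permutation), solve by back-substitution:
  V =
[[-1, -1, 1, 0],
 [1, -1, 0, 1],
 [1, 0, 0, 0],
 [0, 1, 0, 0]]
  V a = (0, 4, 2, -3)
Solving gives a = (2, -3, -1, -1).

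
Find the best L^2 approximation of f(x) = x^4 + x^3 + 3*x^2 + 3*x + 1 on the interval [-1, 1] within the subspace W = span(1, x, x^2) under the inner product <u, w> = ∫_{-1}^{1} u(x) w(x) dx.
g(x) = 27*x^2/7 + 18*x/5 + 32/35

The best approximation g ∈ W is the orthogonal projection of f onto W. Writing g = a_0 + a_1 x + a_2 x^2, the coefficients solve the normal equations G · a = b where
  G_{ij} = <φ_i, φ_j> and b_i = <f, φ_i>, with φ_0 = 1, φ_1 = x, φ_2 = x^2.
G =
  [2, 0, 2/3]
  [0, 2/3, 0]
  [2/3, 0, 2/5],
b = (22/5, 12/5, 226/105).
Solving gives a_0 = 32/35, a_1 = 18/5, a_2 = 27/7, so
  g(x) = 27*x^2/7 + 18*x/5 + 32/35.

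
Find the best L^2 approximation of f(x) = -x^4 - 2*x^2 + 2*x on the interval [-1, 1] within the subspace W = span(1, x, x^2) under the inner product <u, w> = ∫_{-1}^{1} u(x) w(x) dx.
g(x) = -20*x^2/7 + 2*x + 3/35

The best approximation g ∈ W is the orthogonal projection of f onto W. Writing g = a_0 + a_1 x + a_2 x^2, the coefficients solve the normal equations G · a = b where
  G_{ij} = <φ_i, φ_j> and b_i = <f, φ_i>, with φ_0 = 1, φ_1 = x, φ_2 = x^2.
G =
  [2, 0, 2/3]
  [0, 2/3, 0]
  [2/3, 0, 2/5],
b = (-26/15, 4/3, -38/35).
Solving gives a_0 = 3/35, a_1 = 2, a_2 = -20/7, so
  g(x) = -20*x^2/7 + 2*x + 3/35.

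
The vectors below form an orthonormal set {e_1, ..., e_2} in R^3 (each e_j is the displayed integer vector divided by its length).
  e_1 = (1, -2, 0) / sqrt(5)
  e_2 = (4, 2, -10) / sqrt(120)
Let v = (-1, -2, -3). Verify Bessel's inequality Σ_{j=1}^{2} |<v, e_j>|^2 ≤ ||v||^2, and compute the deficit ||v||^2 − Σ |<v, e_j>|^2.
Σ |<v, e_j>|^2 = 35/6; ||v||^2 = 14; deficit = 49/6

Write each e_j = u_j / sqrt(<u_j, u_j>) where u_j is the displayed integer vector. Then <v, e_j> = <v, u_j> / sqrt(<u_j, u_j>), so |<v, e_j>|^2 = <v, u_j>^2 / <u_j, u_j>.
Coefficients: <v, e_1> = 3/sqrt(5), <v, e_2> = 22/sqrt(120).
Square and sum: Σ |<v, e_j>|^2 = 35/6.
Compute ||v||^2 = v·v = 14.
Deficit = 14 − 35/6 = 49/6 ≥ 0, confirming Bessel's inequality. (The deficit equals ||v − Σ <v,e_j> e_j||^2, the squared distance from v to span{e_j}.)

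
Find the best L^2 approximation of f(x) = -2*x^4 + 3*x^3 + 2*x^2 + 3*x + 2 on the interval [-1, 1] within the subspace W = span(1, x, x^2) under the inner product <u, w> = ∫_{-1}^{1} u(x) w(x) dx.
g(x) = 2*x^2/7 + 24*x/5 + 76/35

The best approximation g ∈ W is the orthogonal projection of f onto W. Writing g = a_0 + a_1 x + a_2 x^2, the coefficients solve the normal equations G · a = b where
  G_{ij} = <φ_i, φ_j> and b_i = <f, φ_i>, with φ_0 = 1, φ_1 = x, φ_2 = x^2.
G =
  [2, 0, 2/3]
  [0, 2/3, 0]
  [2/3, 0, 2/5],
b = (68/15, 16/5, 164/105).
Solving gives a_0 = 76/35, a_1 = 24/5, a_2 = 2/7, so
  g(x) = 2*x^2/7 + 24*x/5 + 76/35.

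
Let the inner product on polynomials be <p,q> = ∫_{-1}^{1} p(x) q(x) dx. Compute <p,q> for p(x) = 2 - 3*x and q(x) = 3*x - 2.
<p,q> = -14

Expand the product: p(x)·q(x) = -9*x^2 + 12*x - 4.
∫_{-1}^{1} of each monomial x^k gives [2/(k+1) if k even, 0 if k odd]. Integrating term-by-term (or equivalently evaluating the antiderivative F(x) = -3*x^3 + 6*x^2 - 4*x at the endpoints):
  F(1) − F(−1) = -1 − (13) = -14.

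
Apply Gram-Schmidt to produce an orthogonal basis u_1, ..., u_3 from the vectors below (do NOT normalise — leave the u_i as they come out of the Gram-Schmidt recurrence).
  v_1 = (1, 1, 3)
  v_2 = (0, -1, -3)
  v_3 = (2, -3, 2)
Orthogonal basis:
  u_1 = (1, 1, 3)
  u_2 = (10/11, -1/11, -3/11)
  u_3 = (0, -33/10, 11/10)

Apply the Gram-Schmidt recurrence
  u_1 = v_1
  u_i = v_i − Σ_{j<i} ((v_i · u_j) / (u_j · u_j)) · u_j.

Step by step this gives:
  u_1 = (1, 1, 3)
  u_2 = (10/11, -1/11, -3/11)
  u_3 = (0, -33/10, 11/10)

Orthogonality check:
  u_2 · u_1 = 0 (should be 0)
  u_3 · u_1 = 0 (should be 0)
  u_3 · u_2 = 0 (should be 0)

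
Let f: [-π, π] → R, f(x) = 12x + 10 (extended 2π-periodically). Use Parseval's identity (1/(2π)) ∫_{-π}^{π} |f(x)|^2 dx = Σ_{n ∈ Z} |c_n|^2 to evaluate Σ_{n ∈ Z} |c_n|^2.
Σ |c_n|^2 = 48π^2 + 100

Expand and integrate term by term over [-π, π]:
  ∫ (12x)^2 dx = 144·(2π^3/3); ∫ 2·12·(10)·x dx = 0 (odd integrand); ∫ 10^2 dx = 100·2π.
So (1/(2π)) ∫_{-π}^{π} (12x + 10)^2 dx = 144π^2/3 + 100 = 48π^2 + 100.
Parseval ⇒ Σ |c_n|^2 = 48π^2 + 100.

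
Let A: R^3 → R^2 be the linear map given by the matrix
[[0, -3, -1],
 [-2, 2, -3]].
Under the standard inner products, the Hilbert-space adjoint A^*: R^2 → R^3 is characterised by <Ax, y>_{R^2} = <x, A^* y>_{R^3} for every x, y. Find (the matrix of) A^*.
A^* = A^T =
[[0, -2],
 [-3, 2],
 [-1, -3]]

For real matrices with standard dot products, the defining identity <Ax, y> = <x, A^* y> gives (Ax)^T y = x^T (A^*) y, i.e. x^T A^T y = x^T (A^*) y. Since this holds for all x, y, we must have A^* = A^T. Therefore
A^* =
[[0, -2],
 [-3, 2],
 [-1, -3]].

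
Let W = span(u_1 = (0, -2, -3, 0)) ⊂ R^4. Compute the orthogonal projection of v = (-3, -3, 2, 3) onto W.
proj_W(v) = (0, 0, 0, 0)

Set up U = [u_1 | ... | u_1] ∈ R^(4×1). The projector onto W = col(U) is P = U (U^T U)^(-1) U^T.
Compute U^T U =
  [13],
and U^T v = (0).
Solve U^T U · c = U^T v for the coefficients: c = (0). The projection is proj_W(v) = U c.
Check: (v - proj_W(v)) · u_1 = 0  (should be 0).
Result: proj_W(v) = (0, 0, 0, 0).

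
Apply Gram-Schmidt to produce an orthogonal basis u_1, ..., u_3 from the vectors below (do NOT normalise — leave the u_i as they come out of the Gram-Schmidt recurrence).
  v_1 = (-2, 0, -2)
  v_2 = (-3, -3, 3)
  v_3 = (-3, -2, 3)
Orthogonal basis:
  u_1 = (-2, 0, -2)
  u_2 = (-3, -3, 3)
  u_3 = (-1/3, 2/3, 1/3)

Apply the Gram-Schmidt recurrence
  u_1 = v_1
  u_i = v_i − Σ_{j<i} ((v_i · u_j) / (u_j · u_j)) · u_j.

Step by step this gives:
  u_1 = (-2, 0, -2)
  u_2 = (-3, -3, 3)
  u_3 = (-1/3, 2/3, 1/3)

Orthogonality check:
  u_2 · u_1 = 0 (should be 0)
  u_3 · u_1 = 0 (should be 0)
  u_3 · u_2 = 0 (should be 0)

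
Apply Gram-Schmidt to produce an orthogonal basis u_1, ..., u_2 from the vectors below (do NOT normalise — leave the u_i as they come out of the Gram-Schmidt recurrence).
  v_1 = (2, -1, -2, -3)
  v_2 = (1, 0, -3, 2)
Orthogonal basis:
  u_1 = (2, -1, -2, -3)
  u_2 = (7/9, 1/9, -25/9, 7/3)

Apply the Gram-Schmidt recurrence
  u_1 = v_1
  u_i = v_i − Σ_{j<i} ((v_i · u_j) / (u_j · u_j)) · u_j.

Step by step this gives:
  u_1 = (2, -1, -2, -3)
  u_2 = (7/9, 1/9, -25/9, 7/3)

Orthogonality check:
  u_2 · u_1 = 0 (should be 0)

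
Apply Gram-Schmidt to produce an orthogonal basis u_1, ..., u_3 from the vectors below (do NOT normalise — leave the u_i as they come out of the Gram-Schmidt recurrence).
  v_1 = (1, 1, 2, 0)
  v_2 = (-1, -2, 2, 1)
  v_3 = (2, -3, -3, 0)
Orthogonal basis:
  u_1 = (1, 1, 2, 0)
  u_2 = (-7/6, -13/6, 5/3, 1)
  u_3 = (181/59, -119/59, -31/59, 5/59)

Apply the Gram-Schmidt recurrence
  u_1 = v_1
  u_i = v_i − Σ_{j<i} ((v_i · u_j) / (u_j · u_j)) · u_j.

Step by step this gives:
  u_1 = (1, 1, 2, 0)
  u_2 = (-7/6, -13/6, 5/3, 1)
  u_3 = (181/59, -119/59, -31/59, 5/59)

Orthogonality check:
  u_2 · u_1 = 0 (should be 0)
  u_3 · u_1 = 0 (should be 0)
  u_3 · u_2 = 0 (should be 0)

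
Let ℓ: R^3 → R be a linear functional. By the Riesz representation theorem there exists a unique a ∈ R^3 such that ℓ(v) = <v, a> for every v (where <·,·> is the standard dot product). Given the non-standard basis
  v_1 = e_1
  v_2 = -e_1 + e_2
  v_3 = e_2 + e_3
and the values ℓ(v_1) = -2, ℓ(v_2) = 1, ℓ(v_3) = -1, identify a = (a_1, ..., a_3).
a = (-2, -1, 0)

Write a = (a_1, ..., a_3) in the standard basis. For each basis vector v_i, ℓ(v_i) = <v_i, a> is a linear equation in the a_j's. Collect the n equations into a matrix system V a = ℓ, where row i of V is v_i (expressed in the standard basis). Since V is invertible (lower-triangular with 1s on the diagonal, up to permutation), solve by back-substitution:
  V =
[[1, 0, 0],
 [-1, 1, 0],
 [0, 1, 1]]
  V a = (-2, 1, -1)
Solving gives a = (-2, -1, 0).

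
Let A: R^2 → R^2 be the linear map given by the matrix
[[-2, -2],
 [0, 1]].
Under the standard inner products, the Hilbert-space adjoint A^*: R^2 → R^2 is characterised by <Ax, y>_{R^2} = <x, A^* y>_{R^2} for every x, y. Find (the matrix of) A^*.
A^* = A^T =
[[-2, 0],
 [-2, 1]]

For real matrices with standard dot products, the defining identity <Ax, y> = <x, A^* y> gives (Ax)^T y = x^T (A^*) y, i.e. x^T A^T y = x^T (A^*) y. Since this holds for all x, y, we must have A^* = A^T. Therefore
A^* =
[[-2, 0],
 [-2, 1]].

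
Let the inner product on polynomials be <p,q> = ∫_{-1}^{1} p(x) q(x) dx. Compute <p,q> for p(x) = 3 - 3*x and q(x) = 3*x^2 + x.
<p,q> = 4

Expand the product: p(x)·q(x) = -9*x^3 + 6*x^2 + 3*x.
∫_{-1}^{1} of each monomial x^k gives [2/(k+1) if k even, 0 if k odd]. Integrating term-by-term (or equivalently evaluating the antiderivative F(x) = -9*x^4/4 + 2*x^3 + 3*x^2/2 at the endpoints):
  F(1) − F(−1) = 5/4 − (-11/4) = 4.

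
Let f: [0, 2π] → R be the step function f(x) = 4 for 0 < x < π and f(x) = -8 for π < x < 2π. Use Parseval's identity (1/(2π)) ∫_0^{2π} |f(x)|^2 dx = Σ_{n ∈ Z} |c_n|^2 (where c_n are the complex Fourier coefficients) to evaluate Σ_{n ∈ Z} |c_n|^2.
Σ |c_n|^2 = 40

Parseval equates the L^2 energy of f (normalised by 1/(2π)) with the ℓ^2 sum of its Fourier coefficients: (1/(2π)) ∫_0^{2π} |f|^2 = Σ |c_n|^2.
Compute the left side: (1/(2π)) [∫_0^π 4^2 dx + ∫_π^{2π} (-8)^2 dx] = (1/(2π)) · (16π + 64π) = (16 + 64)/2 = 40.
So Σ_{n ∈ Z} |c_n|^2 = 40.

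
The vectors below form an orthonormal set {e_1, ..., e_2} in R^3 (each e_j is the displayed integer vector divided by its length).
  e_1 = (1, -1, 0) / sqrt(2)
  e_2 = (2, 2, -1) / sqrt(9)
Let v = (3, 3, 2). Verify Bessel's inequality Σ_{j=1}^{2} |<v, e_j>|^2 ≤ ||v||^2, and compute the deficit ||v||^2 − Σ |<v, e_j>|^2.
Σ |<v, e_j>|^2 = 100/9; ||v||^2 = 22; deficit = 98/9

Write each e_j = u_j / sqrt(<u_j, u_j>) where u_j is the displayed integer vector. Then <v, e_j> = <v, u_j> / sqrt(<u_j, u_j>), so |<v, e_j>|^2 = <v, u_j>^2 / <u_j, u_j>.
Coefficients: <v, e_1> = 0/sqrt(2), <v, e_2> = 10/sqrt(9).
Square and sum: Σ |<v, e_j>|^2 = 100/9.
Compute ||v||^2 = v·v = 22.
Deficit = 22 − 100/9 = 98/9 ≥ 0, confirming Bessel's inequality. (The deficit equals ||v − Σ <v,e_j> e_j||^2, the squared distance from v to span{e_j}.)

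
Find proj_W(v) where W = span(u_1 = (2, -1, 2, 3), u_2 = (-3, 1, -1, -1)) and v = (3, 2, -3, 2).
proj_W(v) = (11/6, -1/2, 1/6, -1/6)

Set up U = [u_1 | ... | u_2] ∈ R^(4×2). The projector onto W = col(U) is P = U (U^T U)^(-1) U^T.
Compute U^T U =
  [18, -12]
  [-12, 12],
and U^T v = (4, -6).
Solve U^T U · c = U^T v for the coefficients: c = (-1/3, -5/6). The projection is proj_W(v) = U c.
Check: (v - proj_W(v)) · u_1 = 0  (should be 0).
Check: (v - proj_W(v)) · u_2 = 0  (should be 0).
Result: proj_W(v) = (11/6, -1/2, 1/6, -1/6).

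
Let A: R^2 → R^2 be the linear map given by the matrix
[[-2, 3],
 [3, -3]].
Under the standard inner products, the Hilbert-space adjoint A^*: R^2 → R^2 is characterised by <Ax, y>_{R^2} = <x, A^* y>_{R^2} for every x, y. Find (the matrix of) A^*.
A^* = A^T =
[[-2, 3],
 [3, -3]]

For real matrices with standard dot products, the defining identity <Ax, y> = <x, A^* y> gives (Ax)^T y = x^T (A^*) y, i.e. x^T A^T y = x^T (A^*) y. Since this holds for all x, y, we must have A^* = A^T. Therefore
A^* =
[[-2, 3],
 [3, -3]].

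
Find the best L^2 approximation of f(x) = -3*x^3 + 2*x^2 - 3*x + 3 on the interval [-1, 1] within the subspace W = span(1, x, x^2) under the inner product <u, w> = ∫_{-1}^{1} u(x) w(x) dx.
g(x) = 2*x^2 - 24*x/5 + 3

The best approximation g ∈ W is the orthogonal projection of f onto W. Writing g = a_0 + a_1 x + a_2 x^2, the coefficients solve the normal equations G · a = b where
  G_{ij} = <φ_i, φ_j> and b_i = <f, φ_i>, with φ_0 = 1, φ_1 = x, φ_2 = x^2.
G =
  [2, 0, 2/3]
  [0, 2/3, 0]
  [2/3, 0, 2/5],
b = (22/3, -16/5, 14/5).
Solving gives a_0 = 3, a_1 = -24/5, a_2 = 2, so
  g(x) = 2*x^2 - 24*x/5 + 3.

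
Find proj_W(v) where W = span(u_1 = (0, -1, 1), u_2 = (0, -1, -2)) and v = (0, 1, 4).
proj_W(v) = (0, 1, 4)

Set up U = [u_1 | ... | u_2] ∈ R^(3×2). The projector onto W = col(U) is P = U (U^T U)^(-1) U^T.
Compute U^T U =
  [2, -1]
  [-1, 5],
and U^T v = (3, -9).
Solve U^T U · c = U^T v for the coefficients: c = (2/3, -5/3). The projection is proj_W(v) = U c.
Check: (v - proj_W(v)) · u_1 = 0  (should be 0).
Check: (v - proj_W(v)) · u_2 = 0  (should be 0).
Result: proj_W(v) = (0, 1, 4).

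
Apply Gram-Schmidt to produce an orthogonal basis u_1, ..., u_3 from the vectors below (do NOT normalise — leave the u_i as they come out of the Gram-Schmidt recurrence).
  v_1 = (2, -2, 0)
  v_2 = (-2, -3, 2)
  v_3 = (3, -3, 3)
Orthogonal basis:
  u_1 = (2, -2, 0)
  u_2 = (-5/2, -5/2, 2)
  u_3 = (10/11, 10/11, 25/11)

Apply the Gram-Schmidt recurrence
  u_1 = v_1
  u_i = v_i − Σ_{j<i} ((v_i · u_j) / (u_j · u_j)) · u_j.

Step by step this gives:
  u_1 = (2, -2, 0)
  u_2 = (-5/2, -5/2, 2)
  u_3 = (10/11, 10/11, 25/11)

Orthogonality check:
  u_2 · u_1 = 0 (should be 0)
  u_3 · u_1 = 0 (should be 0)
  u_3 · u_2 = 0 (should be 0)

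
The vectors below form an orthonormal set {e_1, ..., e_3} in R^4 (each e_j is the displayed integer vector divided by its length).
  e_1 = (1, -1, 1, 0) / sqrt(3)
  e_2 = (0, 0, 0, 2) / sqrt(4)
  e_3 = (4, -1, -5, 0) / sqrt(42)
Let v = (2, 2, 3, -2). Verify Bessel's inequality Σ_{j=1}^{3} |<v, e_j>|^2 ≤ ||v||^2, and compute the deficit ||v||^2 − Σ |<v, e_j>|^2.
Σ |<v, e_j>|^2 = 125/14; ||v||^2 = 21; deficit = 169/14

Write each e_j = u_j / sqrt(<u_j, u_j>) where u_j is the displayed integer vector. Then <v, e_j> = <v, u_j> / sqrt(<u_j, u_j>), so |<v, e_j>|^2 = <v, u_j>^2 / <u_j, u_j>.
Coefficients: <v, e_1> = 3/sqrt(3), <v, e_2> = -4/sqrt(4), <v, e_3> = -9/sqrt(42).
Square and sum: Σ |<v, e_j>|^2 = 125/14.
Compute ||v||^2 = v·v = 21.
Deficit = 21 − 125/14 = 169/14 ≥ 0, confirming Bessel's inequality. (The deficit equals ||v − Σ <v,e_j> e_j||^2, the squared distance from v to span{e_j}.)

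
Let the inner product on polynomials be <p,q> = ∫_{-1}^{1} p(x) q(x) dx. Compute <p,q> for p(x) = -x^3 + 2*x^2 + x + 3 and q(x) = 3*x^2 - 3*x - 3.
<p,q> = -72/5

Expand the product: p(x)·q(x) = -3*x^5 + 9*x^4 - 12*x - 9.
∫_{-1}^{1} of each monomial x^k gives [2/(k+1) if k even, 0 if k odd]. Integrating term-by-term (or equivalently evaluating the antiderivative F(x) = -x^6/2 + 9*x^5/5 - 6*x^2 - 9*x at the endpoints):
  F(1) − F(−1) = -137/10 − (7/10) = -72/5.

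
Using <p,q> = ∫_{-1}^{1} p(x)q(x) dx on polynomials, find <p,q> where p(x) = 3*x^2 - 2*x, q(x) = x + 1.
<p,q> = 2/3

Expand the product: p(x)·q(x) = 3*x^3 + x^2 - 2*x.
∫_{-1}^{1} of each monomial x^k gives [2/(k+1) if k even, 0 if k odd]. Integrating term-by-term (or equivalently evaluating the antiderivative F(x) = 3*x^4/4 + x^3/3 - x^2 at the endpoints):
  F(1) − F(−1) = 1/12 − (-7/12) = 2/3.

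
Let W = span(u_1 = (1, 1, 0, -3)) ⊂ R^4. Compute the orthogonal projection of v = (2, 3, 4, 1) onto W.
proj_W(v) = (2/11, 2/11, 0, -6/11)

Set up U = [u_1 | ... | u_1] ∈ R^(4×1). The projector onto W = col(U) is P = U (U^T U)^(-1) U^T.
Compute U^T U =
  [11],
and U^T v = (2).
Solve U^T U · c = U^T v for the coefficients: c = (2/11). The projection is proj_W(v) = U c.
Check: (v - proj_W(v)) · u_1 = 0  (should be 0).
Result: proj_W(v) = (2/11, 2/11, 0, -6/11).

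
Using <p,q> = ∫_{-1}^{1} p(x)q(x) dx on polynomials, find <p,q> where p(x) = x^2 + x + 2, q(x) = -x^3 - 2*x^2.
<p,q> = -58/15

Expand the product: p(x)·q(x) = -x^5 - 3*x^4 - 4*x^3 - 4*x^2.
∫_{-1}^{1} of each monomial x^k gives [2/(k+1) if k even, 0 if k odd]. Integrating term-by-term (or equivalently evaluating the antiderivative F(x) = -x^6/6 - 3*x^5/5 - x^4 - 4*x^3/3 at the endpoints):
  F(1) − F(−1) = -31/10 − (23/30) = -58/15.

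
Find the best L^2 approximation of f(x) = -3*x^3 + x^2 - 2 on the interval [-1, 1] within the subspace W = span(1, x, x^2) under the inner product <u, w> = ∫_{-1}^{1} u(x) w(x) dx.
g(x) = x^2 - 9*x/5 - 2

The best approximation g ∈ W is the orthogonal projection of f onto W. Writing g = a_0 + a_1 x + a_2 x^2, the coefficients solve the normal equations G · a = b where
  G_{ij} = <φ_i, φ_j> and b_i = <f, φ_i>, with φ_0 = 1, φ_1 = x, φ_2 = x^2.
G =
  [2, 0, 2/3]
  [0, 2/3, 0]
  [2/3, 0, 2/5],
b = (-10/3, -6/5, -14/15).
Solving gives a_0 = -2, a_1 = -9/5, a_2 = 1, so
  g(x) = x^2 - 9*x/5 - 2.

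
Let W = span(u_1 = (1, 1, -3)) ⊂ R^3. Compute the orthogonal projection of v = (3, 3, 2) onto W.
proj_W(v) = (0, 0, 0)

Set up U = [u_1 | ... | u_1] ∈ R^(3×1). The projector onto W = col(U) is P = U (U^T U)^(-1) U^T.
Compute U^T U =
  [11],
and U^T v = (0).
Solve U^T U · c = U^T v for the coefficients: c = (0). The projection is proj_W(v) = U c.
Check: (v - proj_W(v)) · u_1 = 0  (should be 0).
Result: proj_W(v) = (0, 0, 0).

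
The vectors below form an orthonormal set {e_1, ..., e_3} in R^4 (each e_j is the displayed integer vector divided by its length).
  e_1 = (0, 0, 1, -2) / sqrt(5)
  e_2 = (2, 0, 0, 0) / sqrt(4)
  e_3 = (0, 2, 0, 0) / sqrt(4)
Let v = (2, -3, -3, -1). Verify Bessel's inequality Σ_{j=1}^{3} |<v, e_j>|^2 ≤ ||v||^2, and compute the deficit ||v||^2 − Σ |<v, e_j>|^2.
Σ |<v, e_j>|^2 = 66/5; ||v||^2 = 23; deficit = 49/5

Write each e_j = u_j / sqrt(<u_j, u_j>) where u_j is the displayed integer vector. Then <v, e_j> = <v, u_j> / sqrt(<u_j, u_j>), so |<v, e_j>|^2 = <v, u_j>^2 / <u_j, u_j>.
Coefficients: <v, e_1> = -1/sqrt(5), <v, e_2> = 4/sqrt(4), <v, e_3> = -6/sqrt(4).
Square and sum: Σ |<v, e_j>|^2 = 66/5.
Compute ||v||^2 = v·v = 23.
Deficit = 23 − 66/5 = 49/5 ≥ 0, confirming Bessel's inequality. (The deficit equals ||v − Σ <v,e_j> e_j||^2, the squared distance from v to span{e_j}.)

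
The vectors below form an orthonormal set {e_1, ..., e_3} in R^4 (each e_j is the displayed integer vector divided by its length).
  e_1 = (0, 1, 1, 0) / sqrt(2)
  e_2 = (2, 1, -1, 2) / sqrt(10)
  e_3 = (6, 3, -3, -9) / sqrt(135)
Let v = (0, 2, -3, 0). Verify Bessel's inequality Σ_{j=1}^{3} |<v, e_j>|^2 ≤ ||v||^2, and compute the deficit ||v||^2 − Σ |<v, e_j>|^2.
Σ |<v, e_j>|^2 = 14/3; ||v||^2 = 13; deficit = 25/3

Write each e_j = u_j / sqrt(<u_j, u_j>) where u_j is the displayed integer vector. Then <v, e_j> = <v, u_j> / sqrt(<u_j, u_j>), so |<v, e_j>|^2 = <v, u_j>^2 / <u_j, u_j>.
Coefficients: <v, e_1> = -1/sqrt(2), <v, e_2> = 5/sqrt(10), <v, e_3> = 15/sqrt(135).
Square and sum: Σ |<v, e_j>|^2 = 14/3.
Compute ||v||^2 = v·v = 13.
Deficit = 13 − 14/3 = 25/3 ≥ 0, confirming Bessel's inequality. (The deficit equals ||v − Σ <v,e_j> e_j||^2, the squared distance from v to span{e_j}.)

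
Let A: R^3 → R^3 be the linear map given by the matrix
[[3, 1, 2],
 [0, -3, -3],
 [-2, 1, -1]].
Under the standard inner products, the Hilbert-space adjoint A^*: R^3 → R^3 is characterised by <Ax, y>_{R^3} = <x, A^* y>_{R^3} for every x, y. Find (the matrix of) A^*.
A^* = A^T =
[[3, 0, -2],
 [1, -3, 1],
 [2, -3, -1]]

For real matrices with standard dot products, the defining identity <Ax, y> = <x, A^* y> gives (Ax)^T y = x^T (A^*) y, i.e. x^T A^T y = x^T (A^*) y. Since this holds for all x, y, we must have A^* = A^T. Therefore
A^* =
[[3, 0, -2],
 [1, -3, 1],
 [2, -3, -1]].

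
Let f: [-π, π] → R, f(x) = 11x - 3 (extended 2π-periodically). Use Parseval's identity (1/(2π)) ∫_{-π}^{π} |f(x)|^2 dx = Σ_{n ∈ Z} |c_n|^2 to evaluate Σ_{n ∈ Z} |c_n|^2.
Σ |c_n|^2 = 121π^2/3 + 9

Expand and integrate term by term over [-π, π]:
  ∫ (11x)^2 dx = 121·(2π^3/3); ∫ 2·11·(-3)·x dx = 0 (odd integrand); ∫ (-3)^2 dx = 9·2π.
So (1/(2π)) ∫_{-π}^{π} (11x - 3)^2 dx = 121π^2/3 + 9 = 121π^2/3 + 9.
Parseval ⇒ Σ |c_n|^2 = 121π^2/3 + 9.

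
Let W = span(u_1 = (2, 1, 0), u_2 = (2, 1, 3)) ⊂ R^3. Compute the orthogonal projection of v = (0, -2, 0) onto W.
proj_W(v) = (-4/5, -2/5, 0)

Set up U = [u_1 | ... | u_2] ∈ R^(3×2). The projector onto W = col(U) is P = U (U^T U)^(-1) U^T.
Compute U^T U =
  [5, 5]
  [5, 14],
and U^T v = (-2, -2).
Solve U^T U · c = U^T v for the coefficients: c = (-2/5, 0). The projection is proj_W(v) = U c.
Check: (v - proj_W(v)) · u_1 = 0  (should be 0).
Check: (v - proj_W(v)) · u_2 = 0  (should be 0).
Result: proj_W(v) = (-4/5, -2/5, 0).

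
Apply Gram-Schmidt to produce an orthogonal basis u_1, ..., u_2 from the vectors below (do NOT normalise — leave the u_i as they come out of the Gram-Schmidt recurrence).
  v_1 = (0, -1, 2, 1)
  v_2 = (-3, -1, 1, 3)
Orthogonal basis:
  u_1 = (0, -1, 2, 1)
  u_2 = (-3, 0, -1, 2)

Apply the Gram-Schmidt recurrence
  u_1 = v_1
  u_i = v_i − Σ_{j<i} ((v_i · u_j) / (u_j · u_j)) · u_j.

Step by step this gives:
  u_1 = (0, -1, 2, 1)
  u_2 = (-3, 0, -1, 2)

Orthogonality check:
  u_2 · u_1 = 0 (should be 0)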